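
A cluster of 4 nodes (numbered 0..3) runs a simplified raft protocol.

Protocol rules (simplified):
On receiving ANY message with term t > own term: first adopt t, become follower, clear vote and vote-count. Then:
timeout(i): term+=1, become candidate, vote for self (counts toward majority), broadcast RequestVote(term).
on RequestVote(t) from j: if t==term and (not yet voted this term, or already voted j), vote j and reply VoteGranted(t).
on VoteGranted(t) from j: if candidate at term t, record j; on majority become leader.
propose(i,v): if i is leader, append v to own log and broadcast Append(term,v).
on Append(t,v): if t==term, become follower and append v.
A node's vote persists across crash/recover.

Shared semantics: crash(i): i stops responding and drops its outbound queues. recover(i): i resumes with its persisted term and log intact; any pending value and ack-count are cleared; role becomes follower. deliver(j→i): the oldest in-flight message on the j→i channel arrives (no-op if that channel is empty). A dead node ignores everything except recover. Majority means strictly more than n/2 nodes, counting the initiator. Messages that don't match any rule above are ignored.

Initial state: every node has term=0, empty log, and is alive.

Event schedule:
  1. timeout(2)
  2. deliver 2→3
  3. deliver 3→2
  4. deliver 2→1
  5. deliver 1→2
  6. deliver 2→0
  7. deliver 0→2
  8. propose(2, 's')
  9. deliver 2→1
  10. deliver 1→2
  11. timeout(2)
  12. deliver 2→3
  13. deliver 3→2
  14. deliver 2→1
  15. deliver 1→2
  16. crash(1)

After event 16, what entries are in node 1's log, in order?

s

step 1 timeout(2): 2={cand,t=1,log=-}
step 2 deliver 2→3: 3={foll,t=1,log=-}
step 3 deliver 3→2: —
step 4 deliver 2→1: 1={foll,t=1,log=-}
step 5 deliver 1→2: 2={lead,t=1,log=-}
step 6 deliver 2→0: 0={foll,t=1,log=-}
step 7 deliver 0→2: —
step 8 propose(2,'s'): 2={lead,t=1,log=s}
step 9 deliver 2→1: 1={foll,t=1,log=s}
step 10 deliver 1→2: —
step 11 timeout(2): 2={cand,t=2,log=s}
step 12 deliver 2→3: 3={foll,t=1,log=s}
step 13 deliver 3→2: —
step 14 deliver 2→1: 1={foll,t=2,log=s}
step 15 deliver 1→2: —
step 16 crash(1): 1={✗foll,t=2,log=s}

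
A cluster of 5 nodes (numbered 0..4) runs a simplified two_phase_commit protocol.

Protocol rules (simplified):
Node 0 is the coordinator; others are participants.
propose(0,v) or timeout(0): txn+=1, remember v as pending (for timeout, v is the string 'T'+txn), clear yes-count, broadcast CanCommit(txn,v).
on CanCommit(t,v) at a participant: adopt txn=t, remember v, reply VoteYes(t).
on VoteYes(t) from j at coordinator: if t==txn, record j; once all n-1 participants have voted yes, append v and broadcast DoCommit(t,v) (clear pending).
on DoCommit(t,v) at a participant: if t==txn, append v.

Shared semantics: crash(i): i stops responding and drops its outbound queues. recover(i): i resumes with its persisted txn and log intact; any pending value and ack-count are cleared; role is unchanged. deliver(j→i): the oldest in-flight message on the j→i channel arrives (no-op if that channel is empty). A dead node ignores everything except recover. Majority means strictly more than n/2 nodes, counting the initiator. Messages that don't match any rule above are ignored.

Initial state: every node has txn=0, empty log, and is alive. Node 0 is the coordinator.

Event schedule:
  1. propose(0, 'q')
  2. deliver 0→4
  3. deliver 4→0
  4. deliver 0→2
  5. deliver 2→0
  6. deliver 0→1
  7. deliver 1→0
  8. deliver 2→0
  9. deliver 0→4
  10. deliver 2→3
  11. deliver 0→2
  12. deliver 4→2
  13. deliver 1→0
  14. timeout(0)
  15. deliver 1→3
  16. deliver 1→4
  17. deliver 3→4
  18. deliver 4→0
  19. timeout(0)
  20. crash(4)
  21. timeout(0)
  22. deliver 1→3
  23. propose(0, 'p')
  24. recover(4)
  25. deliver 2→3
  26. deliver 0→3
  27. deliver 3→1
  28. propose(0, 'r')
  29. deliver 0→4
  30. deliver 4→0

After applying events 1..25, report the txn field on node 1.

1

step 1 propose(0,'q'): 0={coor,t=1,log=-}
step 2 deliver 0→4: 4={part,t=1,log=-}
step 3 deliver 4→0: —
step 4 deliver 0→2: 2={part,t=1,log=-}
step 5 deliver 2→0: —
step 6 deliver 0→1: 1={part,t=1,log=-}
step 7 deliver 1→0: —
step 8 deliver 2→0: —
step 9 deliver 0→4: —
step 10 deliver 2→3: —
step 11 deliver 0→2: —
step 12 deliver 4→2: —
step 13 deliver 1→0: —
step 14 timeout(0): 0={coor,t=2,log=-}
step 15 deliver 1→3: —
step 16 deliver 1→4: —
step 17 deliver 3→4: —
step 18 deliver 4→0: —
step 19 timeout(0): 0={coor,t=3,log=-}
step 20 crash(4): 4={✗part,t=1,log=-}
step 21 timeout(0): 0={coor,t=4,log=-}
step 22 deliver 1→3: —
step 23 propose(0,'p'): 0={coor,t=5,log=-}
step 24 recover(4): 4={part,t=1,log=-}
step 25 deliver 2→3: —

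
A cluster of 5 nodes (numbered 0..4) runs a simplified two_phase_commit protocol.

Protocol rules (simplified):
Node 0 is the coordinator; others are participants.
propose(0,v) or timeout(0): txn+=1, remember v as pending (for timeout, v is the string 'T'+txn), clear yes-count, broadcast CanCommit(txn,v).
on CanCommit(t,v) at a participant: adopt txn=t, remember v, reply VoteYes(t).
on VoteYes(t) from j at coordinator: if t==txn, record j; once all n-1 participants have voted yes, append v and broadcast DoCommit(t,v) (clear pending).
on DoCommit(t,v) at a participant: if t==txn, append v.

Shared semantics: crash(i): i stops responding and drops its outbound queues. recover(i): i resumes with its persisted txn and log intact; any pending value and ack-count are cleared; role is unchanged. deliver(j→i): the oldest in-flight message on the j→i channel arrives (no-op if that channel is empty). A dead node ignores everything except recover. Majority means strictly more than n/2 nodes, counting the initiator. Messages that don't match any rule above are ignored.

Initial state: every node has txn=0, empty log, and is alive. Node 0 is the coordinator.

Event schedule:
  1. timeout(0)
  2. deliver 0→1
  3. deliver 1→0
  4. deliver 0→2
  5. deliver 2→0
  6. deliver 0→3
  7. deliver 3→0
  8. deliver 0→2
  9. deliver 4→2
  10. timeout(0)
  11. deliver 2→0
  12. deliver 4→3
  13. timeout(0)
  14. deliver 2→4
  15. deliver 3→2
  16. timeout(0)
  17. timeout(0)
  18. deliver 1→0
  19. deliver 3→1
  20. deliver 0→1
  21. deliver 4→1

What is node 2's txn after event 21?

[1] timeout(0) → N0(coor t1 [-])
[2] deliver 0→1 → N1(part t1 [-])
[3] deliver 1→0 → ∅
[4] deliver 0→2 → N2(part t1 [-])
[5] deliver 2→0 → ∅
[6] deliver 0→3 → N3(part t1 [-])
[7] deliver 3→0 → ∅
[8] deliver 0→2 → ∅
[9] deliver 4→2 → ∅
[10] timeout(0) → N0(coor t2 [-])
[11] deliver 2→0 → ∅
[12] deliver 4→3 → ∅
[13] timeout(0) → N0(coor t3 [-])
[14] deliver 2→4 → ∅
[15] deliver 3→2 → ∅
[16] timeout(0) → N0(coor t4 [-])
[17] timeout(0) → N0(coor t5 [-])
[18] deliver 1→0 → ∅
[19] deliver 3→1 → ∅
[20] deliver 0→1 → N1(part t2 [-])
[21] deliver 4→1 → ∅

1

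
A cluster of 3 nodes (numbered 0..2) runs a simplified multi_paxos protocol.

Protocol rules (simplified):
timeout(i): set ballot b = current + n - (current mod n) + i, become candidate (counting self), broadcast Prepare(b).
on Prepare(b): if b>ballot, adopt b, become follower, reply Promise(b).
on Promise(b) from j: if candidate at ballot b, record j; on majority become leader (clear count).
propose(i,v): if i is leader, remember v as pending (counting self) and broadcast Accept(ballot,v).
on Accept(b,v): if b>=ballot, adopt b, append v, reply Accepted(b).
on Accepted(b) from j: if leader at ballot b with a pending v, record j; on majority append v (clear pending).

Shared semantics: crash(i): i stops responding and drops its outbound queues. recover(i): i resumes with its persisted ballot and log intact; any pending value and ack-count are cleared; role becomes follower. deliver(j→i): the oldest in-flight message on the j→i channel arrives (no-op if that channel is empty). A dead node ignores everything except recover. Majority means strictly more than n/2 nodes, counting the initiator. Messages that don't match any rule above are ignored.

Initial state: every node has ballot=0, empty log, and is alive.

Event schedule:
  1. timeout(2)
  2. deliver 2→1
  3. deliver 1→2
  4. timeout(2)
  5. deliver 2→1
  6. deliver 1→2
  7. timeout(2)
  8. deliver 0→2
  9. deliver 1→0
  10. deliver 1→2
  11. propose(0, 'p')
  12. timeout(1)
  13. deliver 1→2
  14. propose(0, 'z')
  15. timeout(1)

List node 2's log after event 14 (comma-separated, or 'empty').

empty

e1 timeout(2): 2[cand,b=5,-]
e2 deliver 2→1: 1[foll,b=5,-]
e3 deliver 1→2: 2[lead,b=5,-]
e4 timeout(2): 2[cand,b=8,-]
e5 deliver 2→1: 1[foll,b=8,-]
e6 deliver 1→2: 2[lead,b=8,-]
e7 timeout(2): 2[cand,b=11,-]
e8 deliver 0→2: ·
e9 deliver 1→0: ·
e10 deliver 1→2: ·
e11 propose(0,'p'): ·
e12 timeout(1): 1[cand,b=10,-]
e13 deliver 1→2: ·
e14 propose(0,'z'): ·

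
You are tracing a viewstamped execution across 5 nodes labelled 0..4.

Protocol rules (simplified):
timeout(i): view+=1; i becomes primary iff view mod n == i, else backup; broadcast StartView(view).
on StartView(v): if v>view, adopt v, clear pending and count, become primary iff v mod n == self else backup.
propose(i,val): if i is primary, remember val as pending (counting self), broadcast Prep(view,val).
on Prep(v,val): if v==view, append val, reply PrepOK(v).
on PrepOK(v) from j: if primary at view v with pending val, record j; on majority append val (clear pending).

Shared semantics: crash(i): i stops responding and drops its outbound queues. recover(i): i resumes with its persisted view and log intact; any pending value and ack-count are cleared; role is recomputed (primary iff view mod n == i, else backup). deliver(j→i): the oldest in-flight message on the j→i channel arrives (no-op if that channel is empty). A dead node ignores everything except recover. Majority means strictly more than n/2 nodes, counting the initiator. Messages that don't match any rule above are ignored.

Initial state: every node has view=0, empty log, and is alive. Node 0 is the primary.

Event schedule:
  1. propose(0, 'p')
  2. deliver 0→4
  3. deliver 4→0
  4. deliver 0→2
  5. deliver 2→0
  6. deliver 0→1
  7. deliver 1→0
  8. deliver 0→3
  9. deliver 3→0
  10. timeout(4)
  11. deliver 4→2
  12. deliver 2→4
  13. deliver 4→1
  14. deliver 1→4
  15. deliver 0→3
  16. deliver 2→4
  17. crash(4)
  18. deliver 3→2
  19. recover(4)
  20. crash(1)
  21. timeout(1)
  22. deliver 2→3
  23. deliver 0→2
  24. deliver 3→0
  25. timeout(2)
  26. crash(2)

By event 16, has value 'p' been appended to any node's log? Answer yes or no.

step 1 propose(0,'p'): —
step 2 deliver 0→4: 4={back,v=0,log=p}
step 3 deliver 4→0: —
step 4 deliver 0→2: 2={back,v=0,log=p}
step 5 deliver 2→0: 0={prim,v=0,log=p}
step 6 deliver 0→1: 1={back,v=0,log=p}
step 7 deliver 1→0: —
step 8 deliver 0→3: 3={back,v=0,log=p}
step 9 deliver 3→0: —
step 10 timeout(4): 4={back,v=1,log=p}
step 11 deliver 4→2: 2={back,v=1,log=p}
step 12 deliver 2→4: —
step 13 deliver 4→1: 1={prim,v=1,log=p}
step 14 deliver 1→4: —
step 15 deliver 0→3: —
step 16 deliver 2→4: —

yes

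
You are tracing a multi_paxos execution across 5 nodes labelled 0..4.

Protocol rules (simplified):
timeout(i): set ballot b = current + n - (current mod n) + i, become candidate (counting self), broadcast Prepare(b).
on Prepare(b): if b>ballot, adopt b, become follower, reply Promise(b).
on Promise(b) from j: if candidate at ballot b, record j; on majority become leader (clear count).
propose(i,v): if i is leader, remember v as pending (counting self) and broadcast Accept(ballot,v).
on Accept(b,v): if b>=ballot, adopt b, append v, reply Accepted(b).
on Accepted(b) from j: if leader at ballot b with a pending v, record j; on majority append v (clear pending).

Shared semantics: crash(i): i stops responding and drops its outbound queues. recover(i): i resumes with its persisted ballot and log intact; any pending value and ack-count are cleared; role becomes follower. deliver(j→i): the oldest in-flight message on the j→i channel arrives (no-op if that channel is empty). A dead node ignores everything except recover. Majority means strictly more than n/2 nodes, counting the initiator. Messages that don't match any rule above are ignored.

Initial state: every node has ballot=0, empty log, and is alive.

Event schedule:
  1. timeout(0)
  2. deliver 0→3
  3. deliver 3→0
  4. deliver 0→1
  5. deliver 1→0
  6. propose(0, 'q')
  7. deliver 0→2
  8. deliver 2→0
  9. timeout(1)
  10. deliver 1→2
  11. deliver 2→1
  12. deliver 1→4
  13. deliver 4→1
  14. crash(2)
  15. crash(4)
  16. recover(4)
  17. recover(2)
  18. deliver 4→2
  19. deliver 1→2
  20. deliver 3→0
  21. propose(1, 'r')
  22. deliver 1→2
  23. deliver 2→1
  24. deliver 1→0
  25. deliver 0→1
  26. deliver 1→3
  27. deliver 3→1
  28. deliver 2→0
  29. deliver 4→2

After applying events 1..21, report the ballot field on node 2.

11

e1 timeout(0): 0[cand,b=5,-]
e2 deliver 0→3: 3[foll,b=5,-]
e3 deliver 3→0: ·
e4 deliver 0→1: 1[foll,b=5,-]
e5 deliver 1→0: 0[lead,b=5,-]
e6 propose(0,'q'): ·
e7 deliver 0→2: 2[foll,b=5,-]
e8 deliver 2→0: ·
e9 timeout(1): 1[cand,b=11,-]
e10 deliver 1→2: 2[foll,b=11,-]
e11 deliver 2→1: ·
e12 deliver 1→4: 4[foll,b=11,-]
e13 deliver 4→1: 1[lead,b=11,-]
e14 crash(2): 2[✗foll,b=11,-]
e15 crash(4): 4[✗foll,b=11,-]
e16 recover(4): 4[foll,b=11,-]
e17 recover(2): 2[foll,b=11,-]
e18 deliver 4→2: ·
e19 deliver 1→2: ·
e20 deliver 3→0: ·
e21 propose(1,'r'): ·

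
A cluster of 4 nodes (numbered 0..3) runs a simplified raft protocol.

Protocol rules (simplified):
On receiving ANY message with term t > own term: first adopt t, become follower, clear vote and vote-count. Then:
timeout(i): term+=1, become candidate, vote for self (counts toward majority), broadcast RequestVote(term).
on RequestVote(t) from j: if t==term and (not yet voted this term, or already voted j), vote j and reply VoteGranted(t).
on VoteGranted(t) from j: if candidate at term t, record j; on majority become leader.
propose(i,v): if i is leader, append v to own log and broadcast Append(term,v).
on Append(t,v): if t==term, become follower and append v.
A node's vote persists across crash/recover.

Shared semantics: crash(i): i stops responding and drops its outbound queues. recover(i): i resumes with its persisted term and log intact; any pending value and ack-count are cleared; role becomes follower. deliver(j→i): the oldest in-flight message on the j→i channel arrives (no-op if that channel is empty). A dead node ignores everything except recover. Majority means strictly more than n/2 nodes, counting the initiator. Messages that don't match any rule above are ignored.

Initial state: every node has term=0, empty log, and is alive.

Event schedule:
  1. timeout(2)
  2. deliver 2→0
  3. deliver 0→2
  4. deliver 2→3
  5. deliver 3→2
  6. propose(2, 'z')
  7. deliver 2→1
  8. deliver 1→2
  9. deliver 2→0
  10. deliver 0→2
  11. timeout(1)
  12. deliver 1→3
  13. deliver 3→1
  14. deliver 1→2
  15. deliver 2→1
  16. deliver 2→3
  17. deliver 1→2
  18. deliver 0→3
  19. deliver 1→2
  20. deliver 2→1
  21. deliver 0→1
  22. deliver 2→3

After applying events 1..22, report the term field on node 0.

1

1. timeout(2):  <2:cand t1 ->
2. deliver 2→0:  <0:foll t1 ->
3. deliver 0→2:  nop
4. deliver 2→3:  <3:foll t1 ->
5. deliver 3→2:  <2:lead t1 ->
6. propose(2,'z'):  <2:lead t1 z>
7. deliver 2→1:  <1:foll t1 ->
8. deliver 1→2:  nop
9. deliver 2→0:  <0:foll t1 z>
10. deliver 0→2:  nop
11. timeout(1):  <1:cand t2 ->
12. deliver 1→3:  <3:foll t2 ->
13. deliver 3→1:  nop
14. deliver 1→2:  <2:foll t2 z>
15. deliver 2→1:  nop
16. deliver 2→3:  nop
17. deliver 1→2:  nop
18. deliver 0→3:  nop
19. deliver 1→2:  nop
20. deliver 2→1:  <1:lead t2 ->
21. deliver 0→1:  nop
22. deliver 2→3:  nop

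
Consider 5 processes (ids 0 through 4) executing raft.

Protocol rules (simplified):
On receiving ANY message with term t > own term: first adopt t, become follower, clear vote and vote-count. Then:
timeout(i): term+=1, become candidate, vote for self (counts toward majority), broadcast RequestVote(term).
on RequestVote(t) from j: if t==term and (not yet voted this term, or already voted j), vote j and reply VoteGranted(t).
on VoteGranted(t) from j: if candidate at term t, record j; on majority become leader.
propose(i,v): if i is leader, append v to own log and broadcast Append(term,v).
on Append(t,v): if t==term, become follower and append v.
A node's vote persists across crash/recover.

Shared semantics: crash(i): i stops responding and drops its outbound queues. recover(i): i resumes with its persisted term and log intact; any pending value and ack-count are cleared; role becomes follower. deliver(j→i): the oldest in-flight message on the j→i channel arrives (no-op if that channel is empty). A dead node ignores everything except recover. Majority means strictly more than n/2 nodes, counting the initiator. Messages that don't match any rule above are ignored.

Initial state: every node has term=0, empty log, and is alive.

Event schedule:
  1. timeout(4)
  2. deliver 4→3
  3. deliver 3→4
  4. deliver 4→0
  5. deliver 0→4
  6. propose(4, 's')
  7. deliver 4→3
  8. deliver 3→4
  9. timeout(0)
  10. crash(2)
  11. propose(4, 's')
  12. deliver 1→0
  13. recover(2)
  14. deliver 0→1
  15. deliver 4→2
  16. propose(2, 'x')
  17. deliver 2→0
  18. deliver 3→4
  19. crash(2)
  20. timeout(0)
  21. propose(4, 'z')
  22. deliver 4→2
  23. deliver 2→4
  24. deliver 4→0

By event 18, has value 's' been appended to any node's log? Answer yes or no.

step 1 timeout(4): 4={cand,t=1,log=-}
step 2 deliver 4→3: 3={foll,t=1,log=-}
step 3 deliver 3→4: —
step 4 deliver 4→0: 0={foll,t=1,log=-}
step 5 deliver 0→4: 4={lead,t=1,log=-}
step 6 propose(4,'s'): 4={lead,t=1,log=s}
step 7 deliver 4→3: 3={foll,t=1,log=s}
step 8 deliver 3→4: —
step 9 timeout(0): 0={cand,t=2,log=-}
step 10 crash(2): 2={✗foll,t=0,log=-}
step 11 propose(4,'s'): 4={lead,t=1,log=s,s}
step 12 deliver 1→0: —
step 13 recover(2): 2={foll,t=0,log=-}
step 14 deliver 0→1: 1={foll,t=2,log=-}
step 15 deliver 4→2: 2={foll,t=1,log=-}
step 16 propose(2,'x'): —
step 17 deliver 2→0: —
step 18 deliver 3→4: —

yes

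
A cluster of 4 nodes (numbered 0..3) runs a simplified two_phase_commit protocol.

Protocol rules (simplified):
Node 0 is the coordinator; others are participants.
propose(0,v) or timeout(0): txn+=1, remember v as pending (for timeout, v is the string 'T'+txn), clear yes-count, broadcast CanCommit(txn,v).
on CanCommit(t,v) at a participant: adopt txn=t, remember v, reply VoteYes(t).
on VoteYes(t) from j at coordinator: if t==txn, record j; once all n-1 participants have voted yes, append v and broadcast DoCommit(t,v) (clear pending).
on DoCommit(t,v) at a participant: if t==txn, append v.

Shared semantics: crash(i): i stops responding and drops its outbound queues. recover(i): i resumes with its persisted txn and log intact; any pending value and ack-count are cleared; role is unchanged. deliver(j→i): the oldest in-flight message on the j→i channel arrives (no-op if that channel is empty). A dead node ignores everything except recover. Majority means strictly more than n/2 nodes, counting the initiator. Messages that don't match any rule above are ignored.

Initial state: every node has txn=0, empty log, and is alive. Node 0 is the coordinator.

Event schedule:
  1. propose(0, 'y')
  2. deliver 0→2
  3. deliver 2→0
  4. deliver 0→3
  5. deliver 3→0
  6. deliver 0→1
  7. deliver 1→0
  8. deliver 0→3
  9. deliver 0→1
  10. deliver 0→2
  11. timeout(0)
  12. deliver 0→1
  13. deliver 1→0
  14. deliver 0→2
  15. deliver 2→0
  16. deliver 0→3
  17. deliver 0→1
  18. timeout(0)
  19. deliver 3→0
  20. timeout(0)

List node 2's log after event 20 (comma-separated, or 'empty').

y

after 1 — propose(0,'y'): n0:coor/t1/[-]
after 2 — deliver 0→2: n2:part/t1/[-]
after 3 — deliver 2→0: ·
after 4 — deliver 0→3: n3:part/t1/[-]
after 5 — deliver 3→0: ·
after 6 — deliver 0→1: n1:part/t1/[-]
after 7 — deliver 1→0: n0:coor/t1/[y]
after 8 — deliver 0→3: n3:part/t1/[y]
after 9 — deliver 0→1: n1:part/t1/[y]
after 10 — deliver 0→2: n2:part/t1/[y]
after 11 — timeout(0): n0:coor/t2/[y]
after 12 — deliver 0→1: n1:part/t2/[y]
after 13 — deliver 1→0: ·
after 14 — deliver 0→2: n2:part/t2/[y]
after 15 — deliver 2→0: ·
after 16 — deliver 0→3: n3:part/t2/[y]
after 17 — deliver 0→1: ·
after 18 — timeout(0): n0:coor/t3/[y]
after 19 — deliver 3→0: ·
after 20 — timeout(0): n0:coor/t4/[y]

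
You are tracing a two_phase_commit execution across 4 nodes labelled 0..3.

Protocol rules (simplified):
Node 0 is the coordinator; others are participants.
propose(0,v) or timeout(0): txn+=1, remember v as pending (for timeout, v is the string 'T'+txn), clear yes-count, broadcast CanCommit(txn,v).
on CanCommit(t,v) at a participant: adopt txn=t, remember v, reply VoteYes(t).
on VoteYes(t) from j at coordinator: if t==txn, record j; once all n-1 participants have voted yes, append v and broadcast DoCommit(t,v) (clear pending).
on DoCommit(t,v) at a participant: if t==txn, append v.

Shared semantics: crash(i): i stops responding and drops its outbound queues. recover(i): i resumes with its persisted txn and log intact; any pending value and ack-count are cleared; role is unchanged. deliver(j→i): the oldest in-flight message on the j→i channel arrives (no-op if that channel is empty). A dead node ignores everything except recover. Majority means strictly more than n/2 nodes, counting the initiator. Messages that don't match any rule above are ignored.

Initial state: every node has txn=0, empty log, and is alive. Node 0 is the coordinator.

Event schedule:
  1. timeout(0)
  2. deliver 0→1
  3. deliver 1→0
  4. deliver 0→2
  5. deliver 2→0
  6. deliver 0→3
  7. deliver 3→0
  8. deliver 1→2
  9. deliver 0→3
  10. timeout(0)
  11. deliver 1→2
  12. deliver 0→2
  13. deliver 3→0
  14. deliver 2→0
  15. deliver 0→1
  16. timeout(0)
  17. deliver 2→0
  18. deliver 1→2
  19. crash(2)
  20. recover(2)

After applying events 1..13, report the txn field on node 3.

[1] timeout(0) → N0(coor t1 [-])
[2] deliver 0→1 → N1(part t1 [-])
[3] deliver 1→0 → ∅
[4] deliver 0→2 → N2(part t1 [-])
[5] deliver 2→0 → ∅
[6] deliver 0→3 → N3(part t1 [-])
[7] deliver 3→0 → N0(coor t1 [T1])
[8] deliver 1→2 → ∅
[9] deliver 0→3 → N3(part t1 [T1])
[10] timeout(0) → N0(coor t2 [T1])
[11] deliver 1→2 → ∅
[12] deliver 0→2 → N2(part t1 [T1])
[13] deliver 3→0 → ∅

1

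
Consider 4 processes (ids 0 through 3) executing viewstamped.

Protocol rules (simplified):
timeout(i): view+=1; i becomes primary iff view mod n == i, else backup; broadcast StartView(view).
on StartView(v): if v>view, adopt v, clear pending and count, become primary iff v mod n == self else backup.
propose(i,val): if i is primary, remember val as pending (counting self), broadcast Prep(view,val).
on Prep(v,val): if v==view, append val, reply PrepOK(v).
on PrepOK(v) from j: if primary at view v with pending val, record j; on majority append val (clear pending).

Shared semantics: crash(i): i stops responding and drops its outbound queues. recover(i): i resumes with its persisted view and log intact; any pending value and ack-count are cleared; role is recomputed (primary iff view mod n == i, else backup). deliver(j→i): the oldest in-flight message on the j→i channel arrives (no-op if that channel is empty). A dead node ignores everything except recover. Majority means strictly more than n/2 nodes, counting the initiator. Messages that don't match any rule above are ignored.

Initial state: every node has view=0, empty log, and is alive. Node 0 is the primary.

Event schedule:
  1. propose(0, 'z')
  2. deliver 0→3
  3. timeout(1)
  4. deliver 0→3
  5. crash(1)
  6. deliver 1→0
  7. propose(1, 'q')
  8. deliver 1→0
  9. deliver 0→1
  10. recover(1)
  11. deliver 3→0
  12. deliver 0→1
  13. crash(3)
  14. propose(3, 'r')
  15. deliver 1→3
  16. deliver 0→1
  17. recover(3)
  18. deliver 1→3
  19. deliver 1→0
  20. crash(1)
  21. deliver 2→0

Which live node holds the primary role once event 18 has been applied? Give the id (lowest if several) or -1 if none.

0

after 1 — propose(0,'z'): ·
after 2 — deliver 0→3: n3:back/v0/[z]
after 3 — timeout(1): n1:prim/v1/[-]
after 4 — deliver 0→3: ·
after 5 — crash(1): n1:✗prim/v1/[-]
after 6 — deliver 1→0: ·
after 7 — propose(1,'q'): ·
after 8 — deliver 1→0: ·
after 9 — deliver 0→1: ·
after 10 — recover(1): n1:prim/v1/[-]
after 11 — deliver 3→0: ·
after 12 — deliver 0→1: ·
after 13 — crash(3): n3:✗back/v0/[z]
after 14 — propose(3,'r'): ·
after 15 — deliver 1→3: ·
after 16 — deliver 0→1: ·
after 17 — recover(3): n3:back/v0/[z]
after 18 — deliver 1→3: ·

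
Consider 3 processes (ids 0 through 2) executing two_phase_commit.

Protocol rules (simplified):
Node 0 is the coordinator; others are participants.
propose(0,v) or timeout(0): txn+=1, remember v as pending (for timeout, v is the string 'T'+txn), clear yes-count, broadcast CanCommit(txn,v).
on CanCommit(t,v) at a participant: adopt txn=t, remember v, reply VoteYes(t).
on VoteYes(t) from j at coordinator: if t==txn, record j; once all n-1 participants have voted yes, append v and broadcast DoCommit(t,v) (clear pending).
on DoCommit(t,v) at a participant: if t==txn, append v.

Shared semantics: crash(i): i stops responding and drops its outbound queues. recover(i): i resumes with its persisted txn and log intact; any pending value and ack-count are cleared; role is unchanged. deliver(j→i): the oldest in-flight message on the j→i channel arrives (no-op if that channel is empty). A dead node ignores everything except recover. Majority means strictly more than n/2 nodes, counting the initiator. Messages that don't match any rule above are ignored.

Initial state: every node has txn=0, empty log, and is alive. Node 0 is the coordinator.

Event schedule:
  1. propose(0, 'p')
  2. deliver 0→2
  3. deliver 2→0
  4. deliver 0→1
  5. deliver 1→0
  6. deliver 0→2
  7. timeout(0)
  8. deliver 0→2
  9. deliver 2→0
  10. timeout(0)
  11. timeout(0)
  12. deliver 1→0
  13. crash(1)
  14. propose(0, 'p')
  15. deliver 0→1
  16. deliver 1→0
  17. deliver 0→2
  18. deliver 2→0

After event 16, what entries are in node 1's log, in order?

step 1 propose(0,'p'): 0={coor,t=1,log=-}
step 2 deliver 0→2: 2={part,t=1,log=-}
step 3 deliver 2→0: —
step 4 deliver 0→1: 1={part,t=1,log=-}
step 5 deliver 1→0: 0={coor,t=1,log=p}
step 6 deliver 0→2: 2={part,t=1,log=p}
step 7 timeout(0): 0={coor,t=2,log=p}
step 8 deliver 0→2: 2={part,t=2,log=p}
step 9 deliver 2→0: —
step 10 timeout(0): 0={coor,t=3,log=p}
step 11 timeout(0): 0={coor,t=4,log=p}
step 12 deliver 1→0: —
step 13 crash(1): 1={✗part,t=1,log=-}
step 14 propose(0,'p'): 0={coor,t=5,log=p}
step 15 deliver 0→1: —
step 16 deliver 1→0: —

empty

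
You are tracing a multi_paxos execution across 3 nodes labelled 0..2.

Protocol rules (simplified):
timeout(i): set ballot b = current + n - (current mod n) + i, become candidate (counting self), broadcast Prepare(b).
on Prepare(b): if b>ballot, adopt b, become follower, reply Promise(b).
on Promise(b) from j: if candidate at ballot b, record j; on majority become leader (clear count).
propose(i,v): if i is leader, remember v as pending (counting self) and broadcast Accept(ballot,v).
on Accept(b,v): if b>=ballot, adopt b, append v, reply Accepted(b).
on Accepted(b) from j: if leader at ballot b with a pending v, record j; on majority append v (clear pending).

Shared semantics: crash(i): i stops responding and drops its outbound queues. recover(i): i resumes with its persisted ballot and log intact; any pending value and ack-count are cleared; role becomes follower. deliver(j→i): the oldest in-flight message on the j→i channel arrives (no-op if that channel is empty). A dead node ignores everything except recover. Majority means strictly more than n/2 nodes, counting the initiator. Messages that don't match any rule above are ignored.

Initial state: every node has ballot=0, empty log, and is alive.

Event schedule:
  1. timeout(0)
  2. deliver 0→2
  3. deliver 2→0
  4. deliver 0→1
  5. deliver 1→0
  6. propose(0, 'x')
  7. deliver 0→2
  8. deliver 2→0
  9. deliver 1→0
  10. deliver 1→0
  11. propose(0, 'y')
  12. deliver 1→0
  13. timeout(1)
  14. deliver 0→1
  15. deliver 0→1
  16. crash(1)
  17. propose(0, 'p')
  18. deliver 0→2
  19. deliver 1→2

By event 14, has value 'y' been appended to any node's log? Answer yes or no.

[1] timeout(0) → N0(cand b3 [-])
[2] deliver 0→2 → N2(foll b3 [-])
[3] deliver 2→0 → N0(lead b3 [-])
[4] deliver 0→1 → N1(foll b3 [-])
[5] deliver 1→0 → ∅
[6] propose(0,'x') → ∅
[7] deliver 0→2 → N2(foll b3 [x])
[8] deliver 2→0 → N0(lead b3 [x])
[9] deliver 1→0 → ∅
[10] deliver 1→0 → ∅
[11] propose(0,'y') → ∅
[12] deliver 1→0 → ∅
[13] timeout(1) → N1(cand b7 [-])
[14] deliver 0→1 → ∅

no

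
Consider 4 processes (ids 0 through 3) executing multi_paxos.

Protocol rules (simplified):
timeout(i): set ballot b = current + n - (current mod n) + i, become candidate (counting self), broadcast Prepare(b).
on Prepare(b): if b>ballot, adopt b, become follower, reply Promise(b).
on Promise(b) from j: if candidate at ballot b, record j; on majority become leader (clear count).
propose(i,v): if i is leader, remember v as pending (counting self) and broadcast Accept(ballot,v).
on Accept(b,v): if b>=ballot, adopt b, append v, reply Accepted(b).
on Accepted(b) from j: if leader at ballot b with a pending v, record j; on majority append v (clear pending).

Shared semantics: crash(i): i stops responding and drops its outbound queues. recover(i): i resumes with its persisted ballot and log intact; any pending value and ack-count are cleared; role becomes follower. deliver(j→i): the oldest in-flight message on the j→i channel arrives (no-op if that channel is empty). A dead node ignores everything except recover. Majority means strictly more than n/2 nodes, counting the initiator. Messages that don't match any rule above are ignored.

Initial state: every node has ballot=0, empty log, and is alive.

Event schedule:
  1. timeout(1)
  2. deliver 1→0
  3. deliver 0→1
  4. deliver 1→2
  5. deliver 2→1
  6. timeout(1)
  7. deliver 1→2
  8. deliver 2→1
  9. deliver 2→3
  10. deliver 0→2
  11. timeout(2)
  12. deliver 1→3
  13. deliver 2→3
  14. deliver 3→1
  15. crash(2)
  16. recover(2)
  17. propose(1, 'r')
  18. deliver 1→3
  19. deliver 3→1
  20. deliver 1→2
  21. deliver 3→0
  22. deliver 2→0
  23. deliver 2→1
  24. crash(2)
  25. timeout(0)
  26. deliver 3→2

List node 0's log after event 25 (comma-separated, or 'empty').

e1 timeout(1): 1[cand,b=5,-]
e2 deliver 1→0: 0[foll,b=5,-]
e3 deliver 0→1: ·
e4 deliver 1→2: 2[foll,b=5,-]
e5 deliver 2→1: 1[lead,b=5,-]
e6 timeout(1): 1[cand,b=9,-]
e7 deliver 1→2: 2[foll,b=9,-]
e8 deliver 2→1: ·
e9 deliver 2→3: ·
e10 deliver 0→2: ·
e11 timeout(2): 2[cand,b=14,-]
e12 deliver 1→3: 3[foll,b=5,-]
e13 deliver 2→3: 3[foll,b=14,-]
e14 deliver 3→1: ·
e15 crash(2): 2[✗cand,b=14,-]
e16 recover(2): 2[foll,b=14,-]
e17 propose(1,'r'): ·
e18 deliver 1→3: ·
e19 deliver 3→1: ·
e20 deliver 1→2: ·
e21 deliver 3→0: ·
e22 deliver 2→0: ·
e23 deliver 2→1: ·
e24 crash(2): 2[✗foll,b=14,-]
e25 timeout(0): 0[cand,b=8,-]

empty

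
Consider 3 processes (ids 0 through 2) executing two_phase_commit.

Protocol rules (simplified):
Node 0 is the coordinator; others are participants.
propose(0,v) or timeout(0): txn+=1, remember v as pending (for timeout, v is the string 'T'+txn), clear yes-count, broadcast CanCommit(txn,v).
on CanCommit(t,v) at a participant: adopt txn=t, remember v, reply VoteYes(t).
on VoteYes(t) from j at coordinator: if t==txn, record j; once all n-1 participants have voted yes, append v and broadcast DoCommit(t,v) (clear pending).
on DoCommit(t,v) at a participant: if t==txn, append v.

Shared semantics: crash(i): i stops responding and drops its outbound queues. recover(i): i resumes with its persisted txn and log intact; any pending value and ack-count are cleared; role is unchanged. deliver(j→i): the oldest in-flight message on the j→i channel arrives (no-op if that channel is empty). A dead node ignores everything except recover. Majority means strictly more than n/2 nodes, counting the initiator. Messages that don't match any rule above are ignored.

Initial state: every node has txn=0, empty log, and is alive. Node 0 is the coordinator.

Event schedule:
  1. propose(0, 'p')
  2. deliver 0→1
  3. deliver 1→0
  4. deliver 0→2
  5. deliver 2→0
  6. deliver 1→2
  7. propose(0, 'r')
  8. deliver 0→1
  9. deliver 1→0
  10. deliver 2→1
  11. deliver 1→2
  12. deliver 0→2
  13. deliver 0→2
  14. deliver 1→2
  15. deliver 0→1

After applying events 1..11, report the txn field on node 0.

2

step 1 propose(0,'p'): 0={coor,t=1,log=-}
step 2 deliver 0→1: 1={part,t=1,log=-}
step 3 deliver 1→0: —
step 4 deliver 0→2: 2={part,t=1,log=-}
step 5 deliver 2→0: 0={coor,t=1,log=p}
step 6 deliver 1→2: —
step 7 propose(0,'r'): 0={coor,t=2,log=p}
step 8 deliver 0→1: 1={part,t=1,log=p}
step 9 deliver 1→0: —
step 10 deliver 2→1: —
step 11 deliver 1→2: —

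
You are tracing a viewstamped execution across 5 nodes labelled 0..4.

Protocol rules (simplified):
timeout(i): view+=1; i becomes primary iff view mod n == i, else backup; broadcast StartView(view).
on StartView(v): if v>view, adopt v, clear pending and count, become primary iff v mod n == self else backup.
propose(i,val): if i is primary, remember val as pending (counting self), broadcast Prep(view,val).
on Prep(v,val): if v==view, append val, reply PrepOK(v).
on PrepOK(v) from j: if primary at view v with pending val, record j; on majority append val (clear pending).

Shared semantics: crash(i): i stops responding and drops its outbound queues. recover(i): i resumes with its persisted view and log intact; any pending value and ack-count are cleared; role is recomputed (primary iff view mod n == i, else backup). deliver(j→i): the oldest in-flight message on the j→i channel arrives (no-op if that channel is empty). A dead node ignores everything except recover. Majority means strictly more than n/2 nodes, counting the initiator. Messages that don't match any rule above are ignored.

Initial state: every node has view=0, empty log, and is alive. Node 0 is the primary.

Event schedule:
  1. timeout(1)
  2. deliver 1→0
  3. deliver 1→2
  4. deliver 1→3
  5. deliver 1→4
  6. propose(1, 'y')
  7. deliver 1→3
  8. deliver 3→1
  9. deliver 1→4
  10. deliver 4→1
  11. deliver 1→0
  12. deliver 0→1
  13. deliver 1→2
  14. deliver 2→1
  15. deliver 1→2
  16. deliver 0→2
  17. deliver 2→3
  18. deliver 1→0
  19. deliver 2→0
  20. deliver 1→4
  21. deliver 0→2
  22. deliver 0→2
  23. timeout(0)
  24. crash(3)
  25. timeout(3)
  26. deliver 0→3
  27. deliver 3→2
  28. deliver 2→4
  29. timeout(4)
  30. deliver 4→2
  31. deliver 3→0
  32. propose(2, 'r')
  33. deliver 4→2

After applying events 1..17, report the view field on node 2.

1

step 1 timeout(1): 1={prim,v=1,log=-}
step 2 deliver 1→0: 0={back,v=1,log=-}
step 3 deliver 1→2: 2={back,v=1,log=-}
step 4 deliver 1→3: 3={back,v=1,log=-}
step 5 deliver 1→4: 4={back,v=1,log=-}
step 6 propose(1,'y'): —
step 7 deliver 1→3: 3={back,v=1,log=y}
step 8 deliver 3→1: —
step 9 deliver 1→4: 4={back,v=1,log=y}
step 10 deliver 4→1: 1={prim,v=1,log=y}
step 11 deliver 1→0: 0={back,v=1,log=y}
step 12 deliver 0→1: —
step 13 deliver 1→2: 2={back,v=1,log=y}
step 14 deliver 2→1: —
step 15 deliver 1→2: —
step 16 deliver 0→2: —
step 17 deliver 2→3: —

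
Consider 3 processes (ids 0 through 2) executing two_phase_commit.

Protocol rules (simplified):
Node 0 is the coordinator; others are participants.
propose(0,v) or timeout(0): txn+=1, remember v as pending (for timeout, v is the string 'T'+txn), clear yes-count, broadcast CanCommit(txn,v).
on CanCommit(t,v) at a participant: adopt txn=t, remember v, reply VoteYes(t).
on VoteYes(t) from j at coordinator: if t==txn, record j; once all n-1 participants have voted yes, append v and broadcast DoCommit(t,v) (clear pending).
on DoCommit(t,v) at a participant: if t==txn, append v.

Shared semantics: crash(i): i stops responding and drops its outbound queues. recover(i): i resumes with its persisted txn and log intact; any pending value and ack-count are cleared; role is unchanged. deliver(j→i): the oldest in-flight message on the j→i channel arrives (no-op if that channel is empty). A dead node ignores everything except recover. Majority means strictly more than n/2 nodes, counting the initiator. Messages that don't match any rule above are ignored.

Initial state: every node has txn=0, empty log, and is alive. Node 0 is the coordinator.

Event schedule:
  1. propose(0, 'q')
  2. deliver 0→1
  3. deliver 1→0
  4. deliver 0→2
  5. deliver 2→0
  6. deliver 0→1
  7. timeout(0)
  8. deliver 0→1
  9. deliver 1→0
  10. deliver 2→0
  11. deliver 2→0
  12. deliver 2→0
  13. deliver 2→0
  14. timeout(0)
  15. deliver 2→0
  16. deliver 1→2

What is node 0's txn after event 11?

step 1 propose(0,'q'): 0={coor,t=1,log=-}
step 2 deliver 0→1: 1={part,t=1,log=-}
step 3 deliver 1→0: —
step 4 deliver 0→2: 2={part,t=1,log=-}
step 5 deliver 2→0: 0={coor,t=1,log=q}
step 6 deliver 0→1: 1={part,t=1,log=q}
step 7 timeout(0): 0={coor,t=2,log=q}
step 8 deliver 0→1: 1={part,t=2,log=q}
step 9 deliver 1→0: —
step 10 deliver 2→0: —
step 11 deliver 2→0: —

2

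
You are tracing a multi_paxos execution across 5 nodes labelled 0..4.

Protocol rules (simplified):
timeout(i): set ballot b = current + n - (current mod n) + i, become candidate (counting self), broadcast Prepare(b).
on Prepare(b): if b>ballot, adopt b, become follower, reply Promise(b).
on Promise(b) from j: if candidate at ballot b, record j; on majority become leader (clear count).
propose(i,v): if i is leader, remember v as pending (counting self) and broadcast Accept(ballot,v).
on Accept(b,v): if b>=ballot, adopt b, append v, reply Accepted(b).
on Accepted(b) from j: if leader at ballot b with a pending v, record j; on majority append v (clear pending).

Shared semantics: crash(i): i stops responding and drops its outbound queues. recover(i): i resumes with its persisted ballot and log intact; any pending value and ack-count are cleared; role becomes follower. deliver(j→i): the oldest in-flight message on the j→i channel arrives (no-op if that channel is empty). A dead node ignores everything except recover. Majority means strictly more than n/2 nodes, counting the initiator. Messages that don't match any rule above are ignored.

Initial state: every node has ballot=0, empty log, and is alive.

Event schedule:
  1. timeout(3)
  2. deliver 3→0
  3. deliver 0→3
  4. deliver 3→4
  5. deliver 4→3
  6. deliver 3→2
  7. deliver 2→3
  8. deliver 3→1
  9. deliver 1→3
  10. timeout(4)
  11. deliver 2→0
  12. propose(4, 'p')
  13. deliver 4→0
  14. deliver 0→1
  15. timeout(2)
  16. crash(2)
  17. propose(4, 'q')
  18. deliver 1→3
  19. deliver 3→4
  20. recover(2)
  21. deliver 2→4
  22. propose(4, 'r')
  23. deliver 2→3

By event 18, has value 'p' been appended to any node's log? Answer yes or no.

[1] timeout(3) → N3(cand b8 [-])
[2] deliver 3→0 → N0(foll b8 [-])
[3] deliver 0→3 → ∅
[4] deliver 3→4 → N4(foll b8 [-])
[5] deliver 4→3 → N3(lead b8 [-])
[6] deliver 3→2 → N2(foll b8 [-])
[7] deliver 2→3 → ∅
[8] deliver 3→1 → N1(foll b8 [-])
[9] deliver 1→3 → ∅
[10] timeout(4) → N4(cand b14 [-])
[11] deliver 2→0 → ∅
[12] propose(4,'p') → ∅
[13] deliver 4→0 → N0(foll b14 [-])
[14] deliver 0→1 → ∅
[15] timeout(2) → N2(cand b12 [-])
[16] crash(2) → N2(✗cand b12 [-])
[17] propose(4,'q') → ∅
[18] deliver 1→3 → ∅

no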